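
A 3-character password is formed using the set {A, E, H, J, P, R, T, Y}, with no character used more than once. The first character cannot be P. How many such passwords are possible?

294

The first character has 8−1 = 7 choices (anything except P).
The remaining 2 characters are filled from the other 7 symbols without repetition: 7 × 6 = 42.
Total: 7 × 42 = 294.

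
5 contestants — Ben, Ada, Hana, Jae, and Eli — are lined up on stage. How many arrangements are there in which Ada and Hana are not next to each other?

72

There are 5! = 120 arrangements in all. If Ada and Hana are adjacent, merging them into one block gives 2·(4)! = 48 arrangements.
Complementary counting: 120 − 48 = 72.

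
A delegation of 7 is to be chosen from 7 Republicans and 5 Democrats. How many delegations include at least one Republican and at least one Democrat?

791

With no constraint there are C(12,7) = 792 possible selections.
Selections missing a whole group: no Republicans → C(5,7) = 0; no Democrats → C(7,7) = 1.
Both groups omitted at once is impossible, so 792 − 1 = 791.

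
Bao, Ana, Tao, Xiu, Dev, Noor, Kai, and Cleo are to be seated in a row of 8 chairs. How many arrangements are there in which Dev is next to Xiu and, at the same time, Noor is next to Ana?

Treat {Dev,Xiu} as one block (2 orders) and {Noor,Ana} as another (2 orders).
That leaves 6 units to arrange: 2 × 2 × 6! = 4 × 720 = 2880.

2880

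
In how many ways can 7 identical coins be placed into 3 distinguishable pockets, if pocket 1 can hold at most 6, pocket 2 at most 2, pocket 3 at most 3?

Ignoring the caps, the number of non-negative solutions to x_1+…+x_3 = 7 is C(9,2) = 36.
Subtract solutions that violate a single cap (substitute x_i' = x_i − (cap_i+1)): x_1 ≥ 7 gives C(2,2) = 1; x_2 ≥ 3 gives C(6,2) = 15; x_3 ≥ 4 gives C(5,2) = 10. Together 26.
Add back pairs where two caps are both exceeded: 0 + 0 + 1 = 1.
By inclusion–exclusion the count is 36 − 26 + 1 = 11.

11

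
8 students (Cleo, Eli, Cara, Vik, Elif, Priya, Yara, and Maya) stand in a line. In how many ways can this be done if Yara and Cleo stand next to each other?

10080

Glue Yara and Cleo into one block (2 internal orders), leaving 7 units to arrange in a row.
So the count is 2·(7)! = 10080.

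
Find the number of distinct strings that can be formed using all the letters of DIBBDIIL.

1680

DIBBDIIL has 8 letters with B appearing twice, D appearing twice, and I appearing 3 times.
The number of distinct arrangements is 8!/(3!·2!·2!) = 40320/24 = 1680.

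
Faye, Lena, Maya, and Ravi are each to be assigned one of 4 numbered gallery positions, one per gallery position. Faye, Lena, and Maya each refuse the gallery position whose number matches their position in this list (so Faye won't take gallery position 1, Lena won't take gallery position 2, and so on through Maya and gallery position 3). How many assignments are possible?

11

Let Aᵢ (for i ∈ {1, 2, 3}) be the placements that put person i in their forbidden gallery position. Any j of these fix j positions, leaving (4−j)! ways to fill the rest, and there are C(3,j) ways to pick which j.
By inclusion–exclusion, the number of valid placements is Σ_{j=0}^{3} (−1)^j C(3,j)·(4−j)!.
Computing: 24 − 18 + 6 − 1 = 11.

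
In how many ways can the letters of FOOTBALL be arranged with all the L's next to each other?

2520

Treat the 2 copies of L as a single block. The multiset to arrange is then {LL, A, B, F, O, O, T}, 7 items in all.
That gives (7)!/(2!) = 2520 arrangements.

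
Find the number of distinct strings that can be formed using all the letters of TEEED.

20

TEEED has 5 letters with E appearing 3 times.
So there are 5! / (3!) = 20 distinguishable arrangements.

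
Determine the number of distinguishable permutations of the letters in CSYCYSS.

210

CSYCYSS has 7 letters with C appearing twice, S appearing 3 times, and Y appearing twice.
The number of distinct arrangements is 7!/(3!·2!·2!) = 5040/24 = 210.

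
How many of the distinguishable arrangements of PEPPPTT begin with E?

Fix E in the first position and arrange the remaining 6 letters.
Those 6 letters have P appearing 4 times and T appearing twice, giving (6)!/(4!·2!) = 15.

15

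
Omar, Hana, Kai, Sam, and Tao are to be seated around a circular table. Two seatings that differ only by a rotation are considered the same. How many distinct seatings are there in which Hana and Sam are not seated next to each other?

12

Without the restriction there are (4)! = 24 seatings.
Those with Hana next to Sam: fuse the pair into one unit and seat 4 units around a circle — 2·(3)! = 12.
Subtracting, 24 − 12 = 12.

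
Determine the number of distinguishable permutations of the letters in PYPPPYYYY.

The 9 letters of PYPPPYYYY have repeats: P appearing 4 times and Y appearing 5 times.
The number of distinct arrangements is 9!/(5!·4!) = 362880/2880 = 126.

126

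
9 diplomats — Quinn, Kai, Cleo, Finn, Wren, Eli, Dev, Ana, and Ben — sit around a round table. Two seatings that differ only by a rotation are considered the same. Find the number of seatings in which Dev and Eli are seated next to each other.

Treat {Dev, Eli} as one unit (2 internal orders) and seat the resulting 8 units around the table: (7)! circular arrangements.
So 2 × (7)! = 2 × 5040 = 10080.

10080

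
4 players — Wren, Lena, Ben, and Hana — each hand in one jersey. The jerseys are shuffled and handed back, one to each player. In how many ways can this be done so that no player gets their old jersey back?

9

This is the derangement count D_4: permutations of 4 items with no fixed point.
By inclusion–exclusion this is Σ_{j=0}^{4} (−1)^j C(4,j)·(4−j)!.
Computing: 24 − 24 + 12 − 4 + 1 = 9.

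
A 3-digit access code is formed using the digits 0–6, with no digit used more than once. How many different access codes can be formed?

210

With no repetition, fill the 3 digits in order: 7 choices, then 6, down to 5.
That product is 7 × 6 × 5 = 210.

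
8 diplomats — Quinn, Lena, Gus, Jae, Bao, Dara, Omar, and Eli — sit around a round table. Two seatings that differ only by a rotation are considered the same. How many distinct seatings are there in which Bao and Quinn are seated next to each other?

1440

Treat {Bao, Quinn} as one unit (2 internal orders) and seat the resulting 7 units around the table: (6)! circular arrangements.
So 2 × (6)! = 2 × 720 = 1440.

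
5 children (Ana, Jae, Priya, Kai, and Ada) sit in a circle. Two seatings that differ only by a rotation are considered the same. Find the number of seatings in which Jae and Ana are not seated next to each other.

12

All circular seatings of 5 people number (4)! = 24.
Seatings with Jae beside Ana: treat them as a block with 2 internal orders, giving 2 × (3)! = 12.
Subtracting, 24 − 12 = 12.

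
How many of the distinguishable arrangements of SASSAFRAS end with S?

1120

Fix S in the last position and arrange the remaining 8 letters.
Those 8 letters have A appearing 3 times and S appearing 3 times, giving (8)!/(3!·3!) = 1120.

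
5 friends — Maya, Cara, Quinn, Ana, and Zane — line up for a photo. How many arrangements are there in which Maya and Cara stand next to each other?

48

Treat {Maya, Cara} as a single unit. There are 4 units to order, and the pair itself can be ordered 2 ways.
So the count is 2·(4)! = 48.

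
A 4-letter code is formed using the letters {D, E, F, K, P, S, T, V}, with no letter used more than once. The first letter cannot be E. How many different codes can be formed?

1470

The first letter has 8−1 = 7 choices (anything except E).
The remaining 3 letters are filled from the other 7 symbols without repetition: 7 × 6 × 5 = 210.
Total: 7 × 210 = 1470.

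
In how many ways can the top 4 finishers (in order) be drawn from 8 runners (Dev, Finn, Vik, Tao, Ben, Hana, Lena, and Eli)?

1680

There are 8 choices for 1st place, 7 for 2nd, and so on down to 5 for position 4.
That gives 8 × 7 × 6 × 5 = 1680.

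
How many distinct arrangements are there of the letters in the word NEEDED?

60

NEEDED has 6 letters with D appearing twice and E appearing 3 times.
The number of distinct arrangements is 6!/(3!·2!) = 720/12 = 60.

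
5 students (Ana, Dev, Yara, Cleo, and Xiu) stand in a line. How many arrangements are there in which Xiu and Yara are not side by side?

72

Of the 5! = 120 arrangements, those with Xiu and Yara adjacent number 2 × 4! = 48 (treat the pair as a block with 2 internal orders).
Complementary counting: 120 − 48 = 72.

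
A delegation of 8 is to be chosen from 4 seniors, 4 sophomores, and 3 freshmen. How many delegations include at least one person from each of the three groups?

164

With no constraint there are C(11,8) = 165 possible selections.
Subtract selections that omit an entire group: no seniors → C(7,8) = 0; no sophomores → C(7,8) = 0; no freshmen → C(8,8) = 1.
Add back selections omitting two groups (i.e. drawn from a single group): C(4,8) + C(4,8) + C(3,8) = 0.
By inclusion–exclusion: 165 − 1 + 0 = 164.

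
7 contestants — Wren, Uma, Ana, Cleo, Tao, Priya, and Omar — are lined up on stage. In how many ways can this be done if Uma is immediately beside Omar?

1440

Treat {Uma, Omar} as a single unit. There are 6 units to order, and the pair itself can be ordered 2 ways.
So the count is 2·(6)! = 1440.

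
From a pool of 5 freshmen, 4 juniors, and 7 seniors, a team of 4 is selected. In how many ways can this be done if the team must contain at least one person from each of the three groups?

910

Unrestricted: C(16,4) = 1820 ways to pick any 4 of the 16.
Selections missing a whole group: no freshmen → C(11,4) = 330; no juniors → C(12,4) = 495; no seniors → C(9,4) = 126.
Add back selections omitting two groups (i.e. drawn from a single group): C(5,4) + C(4,4) + C(7,4) = 41.
By inclusion–exclusion: 1820 − 951 + 41 = 910.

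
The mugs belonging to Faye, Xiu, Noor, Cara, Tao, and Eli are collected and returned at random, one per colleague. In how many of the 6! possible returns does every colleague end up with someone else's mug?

Count assignments avoiding every fixed point. For any j of the 6 colleagues fixed to their own mug, the other 6−j can be arranged in (6−j)! ways.
By inclusion–exclusion this is Σ_{j=0}^{6} (−1)^j C(6,j)·(6−j)!.
Computing: 720 − 720 + 360 − 120 + 30 − 6 + 1 = 265.

265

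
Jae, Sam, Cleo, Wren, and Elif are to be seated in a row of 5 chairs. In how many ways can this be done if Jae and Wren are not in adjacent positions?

72

There are 5! = 120 arrangements in all. If Jae and Wren are adjacent, merging them into one block gives 2·(4)! = 48 arrangements.
Complementary counting: 120 − 48 = 72.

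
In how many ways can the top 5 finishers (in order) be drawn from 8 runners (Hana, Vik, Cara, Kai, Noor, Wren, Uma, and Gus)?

6720

There are 8 choices for 1st place, 7 for 2nd, and so on down to 4 for position 5.
That gives 8 × 7 × 6 × 5 × 4 = 6720.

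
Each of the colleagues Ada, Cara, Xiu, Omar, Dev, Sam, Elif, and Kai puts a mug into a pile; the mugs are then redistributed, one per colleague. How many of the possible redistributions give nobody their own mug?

Count assignments avoiding every fixed point. For any j of the 8 colleagues fixed to their own mug, the other 8−j can be arranged in (8−j)! ways.
By inclusion–exclusion this is Σ_{j=0}^{8} (−1)^j C(8,j)·(8−j)!.
Computing: 40320 − 40320 + 20160 − 6720 + 1680 − 336 + 56 − 8 + 1 = 14833.

14833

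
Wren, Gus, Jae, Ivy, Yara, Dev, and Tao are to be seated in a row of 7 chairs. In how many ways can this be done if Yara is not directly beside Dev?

3600

There are 7! = 5040 arrangements in all. If Yara and Dev are adjacent, merging them into one block gives 2·(6)! = 1440 arrangements.
Complementary counting: 5040 − 1440 = 3600.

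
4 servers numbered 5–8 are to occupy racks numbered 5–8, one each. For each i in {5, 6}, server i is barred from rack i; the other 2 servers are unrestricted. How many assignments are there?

14

Let Aᵢ (for i ∈ {5, 6}) be the placements that put server i in its forbidden rack. Any j of these fix j positions, leaving (4−j)! ways to fill the rest, and there are C(2,j) ways to pick which j.
By inclusion–exclusion, the number of valid placements is Σ_{j=0}^{2} (−1)^j C(2,j)·(4−j)!.
Computing: 24 − 12 + 2 = 14.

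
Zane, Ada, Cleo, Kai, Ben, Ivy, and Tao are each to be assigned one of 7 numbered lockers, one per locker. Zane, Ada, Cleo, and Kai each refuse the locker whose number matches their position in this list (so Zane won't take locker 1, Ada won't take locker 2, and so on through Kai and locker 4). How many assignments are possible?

2790

Let Aᵢ (for 1 ≤ i ≤ 4) be the placements that put person i in their forbidden locker. Any j of these fix j positions, leaving (7−j)! ways to fill the rest, and there are C(4,j) ways to pick which j.
By inclusion–exclusion, the number of valid placements is Σ_{j=0}^{4} (−1)^j C(4,j)·(7−j)!.
Computing: 5040 − 2880 + 720 − 96 + 6 = 2790.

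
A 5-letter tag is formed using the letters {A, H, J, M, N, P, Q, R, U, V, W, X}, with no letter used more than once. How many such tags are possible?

95040

With no repetition, fill the 5 letters in order: 12 choices, then 11, down to 8.
12 × 11 × 10 × 9 × 8 = 95040.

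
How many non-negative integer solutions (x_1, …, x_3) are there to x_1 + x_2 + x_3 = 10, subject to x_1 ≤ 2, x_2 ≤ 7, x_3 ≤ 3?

6

By stars and bars, unrestricted non-negative solutions to x_1+…+x_3 = 10 number C(10+2,2) = 66.
Subtract solutions that violate a single cap (substitute x_i' = x_i − (cap_i+1)): x_1 ≥ 3 gives C(9,2) = 36; x_2 ≥ 8 gives C(4,2) = 6; x_3 ≥ 4 gives C(8,2) = 28. Together 70.
Add back pairs where two caps are both exceeded: 0 + 10 + 0 = 10.
By inclusion–exclusion the count is 66 − 70 + 10 = 6.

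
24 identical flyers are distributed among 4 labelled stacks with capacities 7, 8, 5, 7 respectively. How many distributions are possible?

20

Without the upper bounds there are C(27,3) = 2925 ways to split 24 among 4 stacks.
Subtract solutions that violate a single cap (substitute x_i' = x_i − (cap_i+1)): x_1 ≥ 8 gives C(19,3) = 969; x_2 ≥ 9 gives C(18,3) = 816; x_3 ≥ 6 gives C(21,3) = 1330; x_4 ≥ 8 gives C(19,3) = 969. Together 4084.
Add back pairs where two caps are both exceeded: 120 + 286 + 165 + 220 + 120 + 286 = 1197.
Subtract triples: 4 + 0 + 10 + 4 = 18.
By inclusion–exclusion the count is 2925 − 4084 + 1197 − 18 = 20.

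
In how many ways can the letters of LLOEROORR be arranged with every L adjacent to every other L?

1120

Treat the 2 copies of L as a single block. The multiset to arrange is then {LL, E, O, O, O, R, R, R}, 8 items in all.
That gives (8)!/(3!·3!) = 1120 arrangements.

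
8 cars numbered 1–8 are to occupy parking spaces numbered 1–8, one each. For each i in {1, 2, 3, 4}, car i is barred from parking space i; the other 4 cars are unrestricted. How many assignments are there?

Let Aᵢ (for 1 ≤ i ≤ 4) be the placements that put car i in its forbidden parking space. Any j of these fix j positions, leaving (8−j)! ways to fill the rest, and there are C(4,j) ways to pick which j.
By inclusion–exclusion, the number of valid placements is Σ_{j=0}^{4} (−1)^j C(4,j)·(8−j)!.
Computing: 40320 − 20160 + 4320 − 480 + 24 = 24024.

24024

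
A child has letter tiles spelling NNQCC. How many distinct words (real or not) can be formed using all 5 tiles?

30

Letter multiplicities in NNQCC: C×2, N×2, Q×1.
Dividing 5! = 120 by 2!·2! = 4 for the repeated letters gives 30.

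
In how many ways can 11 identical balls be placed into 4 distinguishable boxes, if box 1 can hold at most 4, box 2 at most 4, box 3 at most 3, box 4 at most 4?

Ignoring the caps, the number of non-negative solutions to x_1+…+x_4 = 11 is C(14,3) = 364.
Subtract solutions that violate a single cap (substitute x_i' = x_i − (cap_i+1)): x_1 ≥ 5 gives C(9,3) = 84; x_2 ≥ 5 gives C(9,3) = 84; x_3 ≥ 4 gives C(10,3) = 120; x_4 ≥ 5 gives C(9,3) = 84. Together 372.
Add back pairs where two caps are both exceeded: 4 + 10 + 4 + 10 + 4 + 10 = 42.
By inclusion–exclusion the count is 364 − 372 + 42 = 34.

34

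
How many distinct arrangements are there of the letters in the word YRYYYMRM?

YRYYYMRM has 8 letters with M appearing twice, R appearing twice, and Y appearing 4 times.
The number of distinct arrangements is 8!/(4!·2!·2!) = 40320/96 = 420.

420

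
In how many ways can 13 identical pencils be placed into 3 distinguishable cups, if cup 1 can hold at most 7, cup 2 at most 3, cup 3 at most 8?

By stars and bars, unrestricted non-negative solutions to x_1+…+x_3 = 13 number C(13+2,2) = 105.
Subtract solutions that violate a single cap (substitute x_i' = x_i − (cap_i+1)): x_1 ≥ 8 gives C(7,2) = 21; x_2 ≥ 4 gives C(11,2) = 55; x_3 ≥ 9 gives C(6,2) = 15. Together 91.
Add back pairs where two caps are both exceeded: 3 + 0 + 1 = 4.
By inclusion–exclusion the count is 105 − 91 + 4 = 18.

18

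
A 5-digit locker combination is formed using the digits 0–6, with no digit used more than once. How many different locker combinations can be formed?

This is a permutation of 5 out of 7: P(7,5) = 7!/2!.
7 × 6 × 5 × 4 × 3 = 2520.

2520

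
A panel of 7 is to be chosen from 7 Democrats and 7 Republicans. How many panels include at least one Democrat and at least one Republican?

Unrestricted: C(14,7) = 3432 ways to pick any 7 of the 14.
Subtract selections that omit an entire group: no Democrats → C(7,7) = 1; no Republicans → C(7,7) = 1.
Both groups omitted at once is impossible, so 3432 − 2 = 3430.

3430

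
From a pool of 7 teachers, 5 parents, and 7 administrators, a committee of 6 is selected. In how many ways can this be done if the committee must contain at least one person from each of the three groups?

Total 6-person selections from all 19: C(19,6) = 27132.
Subtract selections that omit an entire group: no teachers → C(12,6) = 924; no parents → C(14,6) = 3003; no administrators → C(12,6) = 924.
Add back selections omitting two groups (i.e. drawn from a single group): C(7,6) + C(5,6) + C(7,6) = 14.
By inclusion–exclusion: 27132 − 4851 + 14 = 22295.

22295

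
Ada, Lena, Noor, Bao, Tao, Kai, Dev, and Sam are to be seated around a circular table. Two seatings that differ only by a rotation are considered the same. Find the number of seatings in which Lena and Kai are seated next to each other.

1440

Treat {Lena, Kai} as one unit (2 internal orders) and seat the resulting 7 units around the table: (6)! circular arrangements.
So 2 × (6)! = 2 × 720 = 1440.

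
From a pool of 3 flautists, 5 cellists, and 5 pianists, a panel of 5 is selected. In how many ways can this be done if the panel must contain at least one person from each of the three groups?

Unrestricted: C(13,5) = 1287 ways to pick any 5 of the 13.
Selections missing a whole group: no flautists → C(10,5) = 252; no cellists → C(8,5) = 56; no pianists → C(8,5) = 56.
Add back selections omitting two groups (i.e. drawn from a single group): C(3,5) + C(5,5) + C(5,5) = 2.
By inclusion–exclusion: 1287 − 364 + 2 = 925.

925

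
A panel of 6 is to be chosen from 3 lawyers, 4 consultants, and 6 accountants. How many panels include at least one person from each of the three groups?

1416

Unrestricted: C(13,6) = 1716 ways to pick any 6 of the 13.
Subtract selections that omit an entire group: no lawyers → C(10,6) = 210; no consultants → C(9,6) = 84; no accountants → C(7,6) = 7.
Add back selections omitting two groups (i.e. drawn from a single group): C(3,6) + C(4,6) + C(6,6) = 1.
By inclusion–exclusion: 1716 − 301 + 1 = 1416.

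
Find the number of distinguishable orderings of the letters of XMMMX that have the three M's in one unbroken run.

3

Treat the 3 copies of M as a single block. The multiset to arrange is then {MMM, X, X}, 3 items in all.
That gives (3)!/(2!) = 3 arrangements.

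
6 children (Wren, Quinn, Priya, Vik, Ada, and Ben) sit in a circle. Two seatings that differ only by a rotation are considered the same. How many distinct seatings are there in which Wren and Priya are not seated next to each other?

All circular seatings of 6 people number (5)! = 120.
Seatings with Wren beside Priya: treat them as a block with 2 internal orders, giving 2 × (4)! = 48.
Subtracting, 120 − 48 = 72.

72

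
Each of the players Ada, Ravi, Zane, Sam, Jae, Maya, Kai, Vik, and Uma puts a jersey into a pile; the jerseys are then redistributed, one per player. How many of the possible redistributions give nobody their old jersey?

133496

This is the derangement count D_9: permutations of 9 items with no fixed point.
By inclusion–exclusion this is Σ_{j=0}^{9} (−1)^j C(9,j)·(9−j)!.
Computing: 362880 − 362880 + 181440 − 60480 + 15120 − 3024 + 504 − 72 + 9 − 1 = 133496.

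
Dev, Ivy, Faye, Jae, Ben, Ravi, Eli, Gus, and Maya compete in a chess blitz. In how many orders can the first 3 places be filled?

This is an ordered selection of 3 from 9: P(9,3).
That gives 9 × 8 × 7 = 504.

504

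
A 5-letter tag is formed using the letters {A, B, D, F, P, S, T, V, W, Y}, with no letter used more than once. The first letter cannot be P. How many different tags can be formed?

The first letter has 10−1 = 9 choices (anything except P).
The remaining 4 letters are filled from the other 9 symbols without repetition: 9 × 8 × 7 × 6 = 3024.
Total: 9 × 3024 = 27216.

27216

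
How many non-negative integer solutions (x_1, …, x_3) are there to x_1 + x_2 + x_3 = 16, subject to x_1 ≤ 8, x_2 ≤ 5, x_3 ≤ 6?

10

Without the upper bounds there are C(18,2) = 153 ways to split 16 among 3 variables.
Subtract solutions that violate a single cap (substitute x_i' = x_i − (cap_i+1)): x_1 ≥ 9 gives C(9,2) = 36; x_2 ≥ 6 gives C(12,2) = 66; x_3 ≥ 7 gives C(11,2) = 55. Together 157.
Add back pairs where two caps are both exceeded: 3 + 1 + 10 = 14.
By inclusion–exclusion the count is 153 − 157 + 14 = 10.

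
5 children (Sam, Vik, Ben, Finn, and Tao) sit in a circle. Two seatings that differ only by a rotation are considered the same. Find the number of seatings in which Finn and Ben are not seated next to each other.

All circular seatings of 5 people number (4)! = 24.
Seatings with Finn beside Ben: treat them as a block with 2 internal orders, giving 2 × (3)! = 12.
Subtracting, 24 − 12 = 12.

12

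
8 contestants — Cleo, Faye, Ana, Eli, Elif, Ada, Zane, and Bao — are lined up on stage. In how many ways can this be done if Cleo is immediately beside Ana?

10080

Treat {Cleo, Ana} as a single unit. There are 7 units to order, and the pair itself can be ordered 2 ways.
That gives 2 × 7! = 2 × 5040 = 10080.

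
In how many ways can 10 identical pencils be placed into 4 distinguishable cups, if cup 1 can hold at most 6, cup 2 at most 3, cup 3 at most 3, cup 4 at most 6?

Ignoring the caps, the number of non-negative solutions to x_1+…+x_4 = 10 is C(13,3) = 286.
Subtract solutions that violate a single cap (substitute x_i' = x_i − (cap_i+1)): x_1 ≥ 7 gives C(6,3) = 20; x_2 ≥ 4 gives C(9,3) = 84; x_3 ≥ 4 gives C(9,3) = 84; x_4 ≥ 7 gives C(6,3) = 20. Together 208.
Add back pairs where two caps are both exceeded: 0 + 0 + 0 + 10 + 0 + 0 = 10.
By inclusion–exclusion the count is 286 − 208 + 10 = 88.

88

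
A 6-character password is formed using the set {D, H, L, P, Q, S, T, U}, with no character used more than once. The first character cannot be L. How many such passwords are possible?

The first character has 8−1 = 7 choices (anything except L).
The remaining 5 characters are filled from the other 7 symbols without repetition: 7 × 6 × 5 × 4 × 3 = 2520.
Total: 7 × 2520 = 17640.

17640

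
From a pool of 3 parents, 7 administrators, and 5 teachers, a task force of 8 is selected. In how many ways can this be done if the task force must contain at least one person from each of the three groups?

5894

With no constraint there are C(15,8) = 6435 possible selections.
Selections missing a whole group: no parents → C(12,8) = 495; no administrators → C(8,8) = 1; no teachers → C(10,8) = 45.
Add back selections omitting two groups (i.e. drawn from a single group): C(3,8) + C(7,8) + C(5,8) = 0.
By inclusion–exclusion: 6435 − 541 + 0 = 5894.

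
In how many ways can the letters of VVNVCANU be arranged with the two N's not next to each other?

2520

There are 8!/(3!·2!) = 3360 arrangements of VVNVCANU in total.
If the two N's are adjacent, glue them into one block, leaving 7 items to arrange: (7)!/(3!) = 840 ways.
Subtracting, 3360 − 840 = 2520 arrangements keep the N's apart.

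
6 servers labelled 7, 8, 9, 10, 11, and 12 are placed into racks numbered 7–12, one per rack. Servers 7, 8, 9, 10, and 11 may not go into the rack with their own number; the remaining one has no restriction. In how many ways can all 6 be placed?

Let Aᵢ (for 7 ≤ i ≤ 11) be the placements that put server i in its forbidden rack. Any j of these fix j positions, leaving (6−j)! ways to fill the rest, and there are C(5,j) ways to pick which j.
By inclusion–exclusion, the number of valid placements is Σ_{j=0}^{5} (−1)^j C(5,j)·(6−j)!.
Computing: 720 − 600 + 240 − 60 + 10 − 1 = 309.

309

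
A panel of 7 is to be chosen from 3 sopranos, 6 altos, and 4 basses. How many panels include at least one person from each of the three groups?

Unrestricted: C(13,7) = 1716 ways to pick any 7 of the 13.
Selections missing a whole group: no sopranos → C(10,7) = 120; no altos → C(7,7) = 1; no basses → C(9,7) = 36.
Add back selections omitting two groups (i.e. drawn from a single group): C(3,7) + C(6,7) + C(4,7) = 0.
By inclusion–exclusion: 1716 − 157 + 0 = 1559.

1559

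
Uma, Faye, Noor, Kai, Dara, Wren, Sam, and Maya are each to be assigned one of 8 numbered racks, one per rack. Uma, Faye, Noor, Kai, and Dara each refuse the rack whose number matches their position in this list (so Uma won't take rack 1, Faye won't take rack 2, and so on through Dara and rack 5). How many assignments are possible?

21234

Let Aᵢ (for 1 ≤ i ≤ 5) be the placements that put person i in their forbidden rack. Any j of these fix j positions, leaving (8−j)! ways to fill the rest, and there are C(5,j) ways to pick which j.
By inclusion–exclusion, the number of valid placements is Σ_{j=0}^{5} (−1)^j C(5,j)·(8−j)!.
Computing: 40320 − 25200 + 7200 − 1200 + 120 − 6 = 21234.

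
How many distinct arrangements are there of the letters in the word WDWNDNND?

WDWNDNND has 8 letters with D appearing 3 times, N appearing 3 times, and W appearing twice.
Dividing 8! = 40320 by 3!·3!·2! = 72 for the repeated letters gives 560.

560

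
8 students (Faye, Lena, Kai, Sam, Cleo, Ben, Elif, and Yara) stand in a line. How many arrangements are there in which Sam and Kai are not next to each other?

There are 8! = 40320 arrangements in all. If Sam and Kai are adjacent, merging them into one block gives 2·(7)! = 10080 arrangements.
Complementary counting: 40320 − 10080 = 30240.

30240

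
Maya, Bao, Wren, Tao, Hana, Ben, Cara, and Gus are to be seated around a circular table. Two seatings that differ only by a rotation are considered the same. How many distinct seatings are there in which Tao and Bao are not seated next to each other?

All circular seatings of 8 people number (7)! = 5040.
Those with Tao next to Bao: fuse the pair into one unit and seat 7 units around a circle — 2·(6)! = 1440.
Subtracting, 5040 − 1440 = 3600.

3600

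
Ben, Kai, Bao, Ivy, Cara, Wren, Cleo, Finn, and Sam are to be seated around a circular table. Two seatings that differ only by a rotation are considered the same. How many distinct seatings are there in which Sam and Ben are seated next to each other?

Glue Sam and Ben into a block (2 internal orders). Seating 8 units around a circle gives (7)! arrangements.
So 2 × (7)! = 2 × 5040 = 10080.

10080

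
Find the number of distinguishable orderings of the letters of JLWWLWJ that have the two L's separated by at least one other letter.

There are 7!/(3!·2!·2!) = 210 arrangements of JLWWLWJ in total.
Arrangements with the L's together: treat LL as one letter, giving (6)!/(3!·2!) = 60.
Hence 210 − 60 = 150.

150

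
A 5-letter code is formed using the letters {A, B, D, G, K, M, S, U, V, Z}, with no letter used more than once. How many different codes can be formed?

This is a permutation of 5 out of 10: P(10,5) = 10!/5!.
That product is 10 × 9 × 8 × 7 × 6 = 30240.

30240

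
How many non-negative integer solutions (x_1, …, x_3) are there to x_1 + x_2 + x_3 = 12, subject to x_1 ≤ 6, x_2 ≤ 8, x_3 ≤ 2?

12

By stars and bars, unrestricted non-negative solutions to x_1+…+x_3 = 12 number C(12+2,2) = 91.
Subtract solutions that violate a single cap (substitute x_i' = x_i − (cap_i+1)): x_1 ≥ 7 gives C(7,2) = 21; x_2 ≥ 9 gives C(5,2) = 10; x_3 ≥ 3 gives C(11,2) = 55. Together 86.
Add back pairs where two caps are both exceeded: 0 + 6 + 1 = 7.
By inclusion–exclusion the count is 91 − 86 + 7 = 12.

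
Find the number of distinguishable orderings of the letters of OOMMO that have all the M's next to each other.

4

Treat the 2 copies of M as a single block. The multiset to arrange is then {MM, O, O, O}, 4 items in all.
That gives (4)!/(3!) = 4 arrangements.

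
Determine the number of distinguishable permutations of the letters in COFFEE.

Letter multiplicities in COFFEE: C×1, E×2, F×2, O×1.
The number of distinct arrangements is 6!/(2!·2!) = 720/4 = 180.

180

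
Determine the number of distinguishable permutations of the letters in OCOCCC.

The 6 letters of OCOCCC have repeats: C appearing 4 times and O appearing twice.
So there are 6! / (4!·2!) = 15 distinguishable arrangements.

15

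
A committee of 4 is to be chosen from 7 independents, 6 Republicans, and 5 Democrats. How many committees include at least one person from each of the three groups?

1575

Unrestricted: C(18,4) = 3060 ways to pick any 4 of the 18.
Subtract selections that omit an entire group: no independents → C(11,4) = 330; no Republicans → C(12,4) = 495; no Democrats → C(13,4) = 715.
Add back selections omitting two groups (i.e. drawn from a single group): C(7,4) + C(6,4) + C(5,4) = 55.
By inclusion–exclusion: 3060 − 1540 + 55 = 1575.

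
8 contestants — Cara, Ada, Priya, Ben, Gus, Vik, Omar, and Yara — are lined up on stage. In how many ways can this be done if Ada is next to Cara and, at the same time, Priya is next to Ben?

Treat {Ada,Cara} as one block (2 orders) and {Priya,Ben} as another (2 orders).
That leaves 6 units to arrange: 2 × 2 × 6! = 4 × 720 = 2880.

2880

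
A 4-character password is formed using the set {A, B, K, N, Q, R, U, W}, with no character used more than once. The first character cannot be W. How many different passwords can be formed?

The first character has 8−1 = 7 choices (anything except W).
The remaining 3 characters are filled from the other 7 symbols without repetition: 7 × 6 × 5 = 210.
Total: 7 × 210 = 1470.

1470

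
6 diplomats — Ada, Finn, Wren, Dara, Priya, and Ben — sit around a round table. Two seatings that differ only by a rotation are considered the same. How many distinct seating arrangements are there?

Fix one person's seat to break rotational symmetry; the remaining 5 people can be arranged in (5)! = 120 ways.

120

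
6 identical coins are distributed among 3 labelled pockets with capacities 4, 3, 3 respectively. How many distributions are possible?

13

Ignoring the caps, the number of non-negative solutions to x_1+…+x_3 = 6 is C(8,2) = 28.
Subtract solutions that violate a single cap (substitute x_i' = x_i − (cap_i+1)): x_1 ≥ 5 gives C(3,2) = 3; x_2 ≥ 4 gives C(4,2) = 6; x_3 ≥ 4 gives C(4,2) = 6. Together 15.
No two caps can be exceeded simultaneously, so the pair terms are all 0.
By inclusion–exclusion the count is 28 − 15 + 0 = 13.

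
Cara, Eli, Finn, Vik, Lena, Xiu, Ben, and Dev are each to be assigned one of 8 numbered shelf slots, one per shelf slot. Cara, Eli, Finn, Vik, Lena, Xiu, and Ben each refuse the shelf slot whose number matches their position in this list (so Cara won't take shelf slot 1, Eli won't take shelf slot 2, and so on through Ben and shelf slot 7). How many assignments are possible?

Let Aᵢ (for 1 ≤ i ≤ 7) be the placements that put person i in their forbidden shelf slot. Any j of these fix j positions, leaving (8−j)! ways to fill the rest, and there are C(7,j) ways to pick which j.
By inclusion–exclusion, the number of valid placements is Σ_{j=0}^{7} (−1)^j C(7,j)·(8−j)!.
Computing: 40320 − 35280 + 15120 − 4200 + 840 − 126 + 14 − 1 = 16687.

16687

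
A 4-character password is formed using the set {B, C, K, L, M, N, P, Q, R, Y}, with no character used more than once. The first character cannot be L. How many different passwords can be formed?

The first character has 10−1 = 9 choices (anything except L).
The remaining 3 characters are filled from the other 9 symbols without repetition: 9 × 8 × 7 = 504.
Total: 9 × 504 = 4536.

4536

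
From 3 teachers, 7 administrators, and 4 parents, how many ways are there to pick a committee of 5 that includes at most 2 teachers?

Split by how many teachers are chosen (0 through 2).
Sum: C(3,0)·C(11,5) + C(3,1)·C(11,4) + C(3,2)·C(11,3) = 462 + 990 + 495 = 1947.

1947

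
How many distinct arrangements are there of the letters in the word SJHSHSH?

SJHSHSH has 7 letters with H appearing 3 times and S appearing 3 times.
The number of distinct arrangements is 7!/(3!·3!) = 5040/36 = 140.

140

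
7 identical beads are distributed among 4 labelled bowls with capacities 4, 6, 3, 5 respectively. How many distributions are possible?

By stars and bars, unrestricted non-negative solutions to x_1+…+x_4 = 7 number C(7+3,3) = 120.
Subtract solutions that violate a single cap (substitute x_i' = x_i − (cap_i+1)): x_1 ≥ 5 gives C(5,3) = 10; x_2 ≥ 7 gives C(3,3) = 1; x_3 ≥ 4 gives C(6,3) = 20; x_4 ≥ 6 gives C(4,3) = 4. Together 35.
No two caps can be exceeded simultaneously, so the pair terms are all 0.
By inclusion–exclusion the count is 120 − 35 + 0 = 85.

85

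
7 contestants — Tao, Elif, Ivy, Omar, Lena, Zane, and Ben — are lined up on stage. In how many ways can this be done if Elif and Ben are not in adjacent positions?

Of the 7! = 5040 arrangements, those with Elif and Ben adjacent number 2 × 6! = 1440 (treat the pair as a block with 2 internal orders).
So 5040 − 1440 = 3600 arrangements keep them apart.

3600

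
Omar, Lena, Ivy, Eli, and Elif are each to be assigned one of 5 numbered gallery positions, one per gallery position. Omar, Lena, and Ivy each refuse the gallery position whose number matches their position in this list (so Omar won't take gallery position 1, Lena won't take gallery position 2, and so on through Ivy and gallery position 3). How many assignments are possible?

Let Aᵢ (for i ∈ {1, 2, 3}) be the placements that put person i in their forbidden gallery position. Any j of these fix j positions, leaving (5−j)! ways to fill the rest, and there are C(3,j) ways to pick which j.
By inclusion–exclusion, the number of valid placements is Σ_{j=0}^{3} (−1)^j C(3,j)·(5−j)!.
Computing: 120 − 72 + 18 − 2 = 64.

64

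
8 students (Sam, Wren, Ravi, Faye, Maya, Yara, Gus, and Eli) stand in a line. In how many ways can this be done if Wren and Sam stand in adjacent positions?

Treat {Wren, Sam} as a single unit. There are 7 units to order, and the pair itself can be ordered 2 ways.
That gives 2 × 7! = 2 × 5040 = 10080.

10080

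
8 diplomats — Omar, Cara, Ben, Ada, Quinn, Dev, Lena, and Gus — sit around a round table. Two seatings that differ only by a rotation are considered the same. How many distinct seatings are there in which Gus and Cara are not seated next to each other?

3600

Without the restriction there are (7)! = 5040 seatings.
Seatings with Gus beside Cara: treat them as a block with 2 internal orders, giving 2 × (6)! = 1440.
Subtracting, 5040 − 1440 = 3600.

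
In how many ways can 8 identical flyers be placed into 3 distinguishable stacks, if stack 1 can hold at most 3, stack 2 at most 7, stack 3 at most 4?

19

By stars and bars, unrestricted non-negative solutions to x_1+…+x_3 = 8 number C(8+2,2) = 45.
Subtract solutions that violate a single cap (substitute x_i' = x_i − (cap_i+1)): x_1 ≥ 4 gives C(6,2) = 15; x_2 ≥ 8 gives C(2,2) = 1; x_3 ≥ 5 gives C(5,2) = 10. Together 26.
No two caps can be exceeded simultaneously, so the pair terms are all 0.
By inclusion–exclusion the count is 45 − 26 + 0 = 19.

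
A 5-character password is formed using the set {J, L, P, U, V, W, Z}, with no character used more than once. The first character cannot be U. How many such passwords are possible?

The first character has 7−1 = 6 choices (anything except U).
The remaining 4 characters are filled from the other 6 symbols without repetition: 6 × 5 × 4 × 3 = 360.
Total: 6 × 360 = 2160.

2160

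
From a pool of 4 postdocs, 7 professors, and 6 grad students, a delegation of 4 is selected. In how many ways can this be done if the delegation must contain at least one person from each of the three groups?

1176

Unrestricted: C(17,4) = 2380 ways to pick any 4 of the 17.
Subtract selections that omit an entire group: no postdocs → C(13,4) = 715; no professors → C(10,4) = 210; no grad students → C(11,4) = 330.
Add back selections omitting two groups (i.e. drawn from a single group): C(4,4) + C(7,4) + C(6,4) = 51.
By inclusion–exclusion: 2380 − 1255 + 51 = 1176.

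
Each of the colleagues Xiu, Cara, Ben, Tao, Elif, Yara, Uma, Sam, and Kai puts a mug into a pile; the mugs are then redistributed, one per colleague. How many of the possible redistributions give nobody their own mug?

Let Aᵢ be the assignments in which colleague i gets their own mug. We want the size of the complement of A₁∪…∪A_9.
By inclusion–exclusion this is Σ_{j=0}^{9} (−1)^j C(9,j)·(9−j)!.
Computing: 362880 − 362880 + 181440 − 60480 + 15120 − 3024 + 504 − 72 + 9 − 1 = 133496.

133496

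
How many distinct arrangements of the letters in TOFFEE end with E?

60

Fix E in the last position and arrange the remaining 5 letters.
Those 5 letters have F appearing twice, giving (5)!/(2!) = 60.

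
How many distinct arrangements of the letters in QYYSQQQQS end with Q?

With the last slot taken by Q, it remains to arrange the other 8 letters (YYSQQQQS).
Those 8 letters have Q appearing 4 times, S appearing twice, and Y appearing twice, giving (8)!/(4!·2!·2!) = 420.

420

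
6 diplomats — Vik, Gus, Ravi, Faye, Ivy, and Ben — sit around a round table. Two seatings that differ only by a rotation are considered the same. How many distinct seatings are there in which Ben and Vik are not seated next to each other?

72

All circular seatings of 6 people number (5)! = 120.
Those with Ben next to Vik: fuse the pair into one unit and seat 5 units around a circle — 2·(4)! = 48.
Subtracting, 120 − 48 = 72.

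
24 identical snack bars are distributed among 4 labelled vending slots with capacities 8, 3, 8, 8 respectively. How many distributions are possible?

20

Without the upper bounds there are C(27,3) = 2925 ways to split 24 among 4 vending slots.
Subtract solutions that violate a single cap (substitute x_i' = x_i − (cap_i+1)): x_1 ≥ 9 gives C(18,3) = 816; x_2 ≥ 4 gives C(23,3) = 1771; x_3 ≥ 9 gives C(18,3) = 816; x_4 ≥ 9 gives C(18,3) = 816. Together 4219.
Add back pairs where two caps are both exceeded: 364 + 84 + 84 + 364 + 364 + 84 = 1344.
Subtract triples: 10 + 10 + 0 + 10 = 30.
By inclusion–exclusion the count is 2925 − 4219 + 1344 − 30 = 20.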